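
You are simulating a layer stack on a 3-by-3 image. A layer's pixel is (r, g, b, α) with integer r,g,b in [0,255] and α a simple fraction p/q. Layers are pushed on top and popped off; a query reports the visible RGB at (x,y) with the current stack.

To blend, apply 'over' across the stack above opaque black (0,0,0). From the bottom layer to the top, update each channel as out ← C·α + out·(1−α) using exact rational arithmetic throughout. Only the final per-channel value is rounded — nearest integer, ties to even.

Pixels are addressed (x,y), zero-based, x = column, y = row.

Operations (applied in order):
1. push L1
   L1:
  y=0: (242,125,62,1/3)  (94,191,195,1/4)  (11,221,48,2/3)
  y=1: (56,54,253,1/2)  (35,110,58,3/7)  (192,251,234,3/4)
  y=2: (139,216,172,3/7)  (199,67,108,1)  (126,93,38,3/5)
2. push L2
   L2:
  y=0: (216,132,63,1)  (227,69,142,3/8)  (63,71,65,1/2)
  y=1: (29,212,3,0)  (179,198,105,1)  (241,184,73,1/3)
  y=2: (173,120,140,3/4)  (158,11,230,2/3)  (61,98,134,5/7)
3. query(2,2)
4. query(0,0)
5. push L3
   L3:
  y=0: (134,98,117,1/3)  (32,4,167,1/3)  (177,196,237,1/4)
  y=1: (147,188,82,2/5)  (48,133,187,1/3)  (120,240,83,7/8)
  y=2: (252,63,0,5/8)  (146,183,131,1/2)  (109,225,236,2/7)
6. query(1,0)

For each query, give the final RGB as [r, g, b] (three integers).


at x=2,y=2 over L1,L2:
L1 α=3/5: [378/5, 279/5, 114/5]
L2 α=5/7: [2281/35, 3008/35, 3578/35]
= [65, 86, 102]

at x=0,y=0 over L1,L2:
after L1 α=1/3: [242/3, 125/3, 62/3]
after L2 α=1: [216, 132, 63]
rounded: [216, 132, 63]

(1,0) stack=L1,L2,L3; from [0,0,0]:
+L1 (α=1/4) → [47/2, 191/4, 195/4]
+L2 (α=3/8) → [1597/16, 1783/32, 2679/32]
+L3 (α=1/3) → [1853/24, 1847/48, 5351/48]
= [77, 38, 111]


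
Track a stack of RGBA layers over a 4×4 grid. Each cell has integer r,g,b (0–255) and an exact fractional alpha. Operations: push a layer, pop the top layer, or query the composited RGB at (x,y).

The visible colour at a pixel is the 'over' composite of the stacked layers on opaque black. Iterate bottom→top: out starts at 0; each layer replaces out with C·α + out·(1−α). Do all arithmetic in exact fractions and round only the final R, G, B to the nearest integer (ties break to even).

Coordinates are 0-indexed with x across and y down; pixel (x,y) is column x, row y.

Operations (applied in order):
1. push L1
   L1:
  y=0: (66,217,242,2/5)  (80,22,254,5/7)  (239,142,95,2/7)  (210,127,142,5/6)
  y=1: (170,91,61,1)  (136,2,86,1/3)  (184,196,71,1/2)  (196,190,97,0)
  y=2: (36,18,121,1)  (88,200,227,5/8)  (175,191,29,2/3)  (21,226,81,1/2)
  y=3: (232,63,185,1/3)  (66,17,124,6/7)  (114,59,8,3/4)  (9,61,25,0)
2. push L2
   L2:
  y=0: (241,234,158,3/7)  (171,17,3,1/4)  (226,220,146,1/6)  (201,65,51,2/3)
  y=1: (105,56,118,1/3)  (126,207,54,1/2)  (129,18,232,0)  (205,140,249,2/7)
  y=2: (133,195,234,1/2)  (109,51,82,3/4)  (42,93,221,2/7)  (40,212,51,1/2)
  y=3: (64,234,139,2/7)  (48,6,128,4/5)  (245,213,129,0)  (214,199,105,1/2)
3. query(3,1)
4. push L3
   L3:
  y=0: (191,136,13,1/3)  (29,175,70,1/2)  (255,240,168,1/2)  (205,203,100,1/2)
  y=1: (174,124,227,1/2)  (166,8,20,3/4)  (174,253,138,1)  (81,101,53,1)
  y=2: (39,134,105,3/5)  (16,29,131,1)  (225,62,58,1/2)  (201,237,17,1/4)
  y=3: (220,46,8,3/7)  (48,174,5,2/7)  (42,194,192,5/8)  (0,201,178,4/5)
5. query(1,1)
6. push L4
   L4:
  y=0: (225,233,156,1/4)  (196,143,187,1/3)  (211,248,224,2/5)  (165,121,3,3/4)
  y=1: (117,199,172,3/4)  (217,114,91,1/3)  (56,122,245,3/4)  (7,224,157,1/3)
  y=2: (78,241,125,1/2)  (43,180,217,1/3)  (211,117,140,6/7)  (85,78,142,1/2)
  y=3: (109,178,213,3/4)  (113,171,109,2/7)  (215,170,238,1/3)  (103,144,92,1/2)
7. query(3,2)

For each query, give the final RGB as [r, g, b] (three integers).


query (3,1) [L1,L2] — begin 0,0,0
+L1 (α=0) → [0, 0, 0]
+L2 (α=2/7) → [410/7, 40, 498/7]
→ [59, 40, 71]

at x=1,y=1 over L1,L2,L3:
after L1 α=1/3: [136/3, 2/3, 86/3]
after L2 α=1/2: [257/3, 623/6, 124/3]
after L3 α=3/4: [1751/12, 767/24, 76/3]
rounded: [146, 32, 25]

(3,2) stack=L1,L2,L3,L4; from [0,0,0]:
after L1 α=1/2: [21/2, 113, 81/2]
after L2 α=1/2: [101/4, 325/2, 183/4]
after L3 α=1/4: [1107/16, 1449/8, 617/16]
after L4 α=1/2: [2467/32, 2073/16, 2889/32]
rounded: [77, 130, 90]


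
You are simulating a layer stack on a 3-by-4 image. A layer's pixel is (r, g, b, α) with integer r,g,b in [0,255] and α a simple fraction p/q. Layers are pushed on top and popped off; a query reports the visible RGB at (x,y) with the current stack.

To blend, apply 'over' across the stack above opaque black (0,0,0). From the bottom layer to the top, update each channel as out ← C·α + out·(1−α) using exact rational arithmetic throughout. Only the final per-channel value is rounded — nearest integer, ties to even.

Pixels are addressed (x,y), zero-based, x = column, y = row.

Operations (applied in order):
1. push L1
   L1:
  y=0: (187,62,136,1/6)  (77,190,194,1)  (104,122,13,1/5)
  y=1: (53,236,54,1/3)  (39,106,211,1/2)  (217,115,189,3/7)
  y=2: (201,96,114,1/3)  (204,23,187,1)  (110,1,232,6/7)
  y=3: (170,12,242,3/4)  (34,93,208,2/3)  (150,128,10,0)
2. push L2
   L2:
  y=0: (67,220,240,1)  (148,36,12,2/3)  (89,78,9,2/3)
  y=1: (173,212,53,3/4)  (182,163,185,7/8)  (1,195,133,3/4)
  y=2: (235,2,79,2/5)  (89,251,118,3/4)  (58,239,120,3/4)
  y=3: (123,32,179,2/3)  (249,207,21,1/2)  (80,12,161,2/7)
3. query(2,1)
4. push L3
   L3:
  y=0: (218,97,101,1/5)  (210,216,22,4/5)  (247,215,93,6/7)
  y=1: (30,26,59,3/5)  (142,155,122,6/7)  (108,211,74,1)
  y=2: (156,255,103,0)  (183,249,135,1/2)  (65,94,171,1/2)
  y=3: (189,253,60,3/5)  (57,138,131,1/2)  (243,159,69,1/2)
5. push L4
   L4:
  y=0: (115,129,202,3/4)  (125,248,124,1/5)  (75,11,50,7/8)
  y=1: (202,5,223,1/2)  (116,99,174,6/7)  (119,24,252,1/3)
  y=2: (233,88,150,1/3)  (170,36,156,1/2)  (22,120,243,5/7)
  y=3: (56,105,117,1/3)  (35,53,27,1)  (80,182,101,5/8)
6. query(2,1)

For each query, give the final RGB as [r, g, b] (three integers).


query (2,1) [L1,L2] — begin 0,0,0
after L1 α=3/7: [93, 345/7, 81]
after L2 α=3/4: [24, 1110/7, 120]
rounded: [24, 159, 120]

at x=2,y=1 over L1,L2,L3,L4:
L1 α=3/7: [93, 345/7, 81]
L2 α=3/4: [24, 1110/7, 120]
L3 α=1: [108, 211, 74]
L4 α=1/3: [335/3, 446/3, 400/3]
rounded: [112, 149, 133]


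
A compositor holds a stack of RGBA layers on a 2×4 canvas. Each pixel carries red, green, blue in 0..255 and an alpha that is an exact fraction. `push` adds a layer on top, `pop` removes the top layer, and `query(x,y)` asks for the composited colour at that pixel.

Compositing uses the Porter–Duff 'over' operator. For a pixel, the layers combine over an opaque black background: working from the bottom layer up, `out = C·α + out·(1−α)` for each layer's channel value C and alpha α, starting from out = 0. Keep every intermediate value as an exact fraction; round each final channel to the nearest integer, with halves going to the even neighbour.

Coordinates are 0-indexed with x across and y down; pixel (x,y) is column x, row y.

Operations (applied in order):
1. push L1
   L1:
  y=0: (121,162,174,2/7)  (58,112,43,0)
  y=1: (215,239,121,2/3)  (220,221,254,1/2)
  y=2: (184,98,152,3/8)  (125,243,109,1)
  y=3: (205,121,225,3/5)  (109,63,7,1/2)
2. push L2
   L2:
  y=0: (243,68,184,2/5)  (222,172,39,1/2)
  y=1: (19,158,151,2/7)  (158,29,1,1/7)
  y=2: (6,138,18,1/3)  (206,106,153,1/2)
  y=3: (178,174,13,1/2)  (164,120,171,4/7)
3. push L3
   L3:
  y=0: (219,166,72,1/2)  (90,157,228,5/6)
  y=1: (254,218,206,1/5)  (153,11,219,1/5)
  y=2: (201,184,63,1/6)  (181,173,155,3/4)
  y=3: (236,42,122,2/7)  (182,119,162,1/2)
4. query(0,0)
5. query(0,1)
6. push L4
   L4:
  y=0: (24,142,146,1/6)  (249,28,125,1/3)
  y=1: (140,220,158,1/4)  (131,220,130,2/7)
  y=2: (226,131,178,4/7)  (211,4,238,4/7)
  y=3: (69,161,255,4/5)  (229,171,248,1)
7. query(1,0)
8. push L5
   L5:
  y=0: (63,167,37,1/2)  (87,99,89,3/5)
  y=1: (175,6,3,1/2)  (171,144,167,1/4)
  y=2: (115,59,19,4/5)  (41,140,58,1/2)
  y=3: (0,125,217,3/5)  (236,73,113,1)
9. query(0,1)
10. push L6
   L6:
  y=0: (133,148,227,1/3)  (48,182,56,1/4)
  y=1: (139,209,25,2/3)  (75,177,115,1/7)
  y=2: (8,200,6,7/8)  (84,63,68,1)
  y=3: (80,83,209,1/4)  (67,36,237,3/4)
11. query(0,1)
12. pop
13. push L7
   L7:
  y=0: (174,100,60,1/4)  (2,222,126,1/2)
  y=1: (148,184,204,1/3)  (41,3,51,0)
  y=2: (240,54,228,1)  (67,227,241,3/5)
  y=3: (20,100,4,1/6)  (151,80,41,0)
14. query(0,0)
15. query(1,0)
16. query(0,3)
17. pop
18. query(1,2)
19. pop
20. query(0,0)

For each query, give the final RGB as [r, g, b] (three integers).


query (0,0) [L1,L2,L3] — begin 0,0,0
L1 α=2/7: [242/7, 324/7, 348/7]
L2 α=2/5: [4128/35, 1924/35, 724/7]
L3 α=1/2: [11793/70, 3867/35, 614/7]
rounded: [168, 110, 88]

(0,1) stack=L1,L2,L3; from [0,0,0]:
L1 α=2/3: [430/3, 478/3, 242/3]
L2 α=2/7: [2264/21, 3338/21, 2116/21]
L3 α=1/5: [2878/21, 3586/21, 2558/21]
= [137, 171, 122]

at x=1,y=0 over L1,L2,L3,L4:
+L1 (α=0) → [0, 0, 0]
+L2 (α=1/2) → [111, 86, 39/2]
+L3 (α=5/6) → [187/2, 871/6, 773/4]
+L4 (α=1/3) → [436/3, 955/9, 341/2]
= [145, 106, 170]

(0,1) stack=L1,L2,L3,L4,L5; from [0,0,0]:
+L1 (α=2/3) → [430/3, 478/3, 242/3]
+L2 (α=2/7) → [2264/21, 3338/21, 2116/21]
+L3 (α=1/5) → [2878/21, 3586/21, 2558/21]
+L4 (α=1/4) → [1929/14, 2563/14, 916/7]
+L5 (α=1/2) → [4379/28, 2647/28, 937/14]
→ [156, 95, 67]

query (0,1) [L1,L2,L3,L4,L5,L6] — begin 0,0,0
+L1 (α=2/3) → [430/3, 478/3, 242/3]
+L2 (α=2/7) → [2264/21, 3338/21, 2116/21]
+L3 (α=1/5) → [2878/21, 3586/21, 2558/21]
+L4 (α=1/4) → [1929/14, 2563/14, 916/7]
+L5 (α=1/2) → [4379/28, 2647/28, 937/14]
+L6 (α=2/3) → [12163/84, 14351/84, 1637/42]
= [145, 171, 39]

(0,0) stack=L1,L2,L3,L4,L5,L7; from [0,0,0]:
L1 α=2/7: [242/7, 324/7, 348/7]
L2 α=2/5: [4128/35, 1924/35, 724/7]
L3 α=1/2: [11793/70, 3867/35, 614/7]
L4 α=1/6: [4043/28, 4861/42, 682/7]
L5 α=1/2: [5807/56, 11875/84, 941/14]
L7 α=1/4: [27165/224, 14675/112, 3663/56]
rounded: [121, 131, 65]

(1,0) stack=L1,L2,L3,L4,L5,L7; from [0,0,0]:
after L1 α=0: [0, 0, 0]
after L2 α=1/2: [111, 86, 39/2]
after L3 α=5/6: [187/2, 871/6, 773/4]
after L4 α=1/3: [436/3, 955/9, 341/2]
after L5 α=3/5: [331/3, 4583/45, 608/5]
after L7 α=1/2: [337/6, 14573/90, 619/5]
→ [56, 162, 124]

query (0,3) [L1,L2,L3,L4,L5,L7] — begin 0,0,0
L1 α=3/5: [123, 363/5, 135]
L2 α=1/2: [301/2, 1233/10, 74]
L3 α=2/7: [2449/14, 1401/14, 614/7]
L4 α=4/5: [6313/70, 10417/70, 7754/35]
L5 α=3/5: [6313/175, 23542/175, 38293/175]
L7 α=1/6: [7013/210, 4507/35, 12811/70]
→ [33, 129, 183]

query (1,2) [L1,L2,L3,L4,L5] — begin 0,0,0
+L1 (α=1) → [125, 243, 109]
+L2 (α=1/2) → [331/2, 349/2, 131]
+L3 (α=3/4) → [1417/8, 1387/8, 149]
+L4 (α=4/7) → [11003/56, 4289/56, 1399/7]
+L5 (α=1/2) → [13299/112, 12129/112, 1805/14]
rounded: [119, 108, 129]

(0,0) stack=L1,L2,L3,L4; from [0,0,0]:
+L1 (α=2/7) → [242/7, 324/7, 348/7]
+L2 (α=2/5) → [4128/35, 1924/35, 724/7]
+L3 (α=1/2) → [11793/70, 3867/35, 614/7]
+L4 (α=1/6) → [4043/28, 4861/42, 682/7]
→ [144, 116, 97]


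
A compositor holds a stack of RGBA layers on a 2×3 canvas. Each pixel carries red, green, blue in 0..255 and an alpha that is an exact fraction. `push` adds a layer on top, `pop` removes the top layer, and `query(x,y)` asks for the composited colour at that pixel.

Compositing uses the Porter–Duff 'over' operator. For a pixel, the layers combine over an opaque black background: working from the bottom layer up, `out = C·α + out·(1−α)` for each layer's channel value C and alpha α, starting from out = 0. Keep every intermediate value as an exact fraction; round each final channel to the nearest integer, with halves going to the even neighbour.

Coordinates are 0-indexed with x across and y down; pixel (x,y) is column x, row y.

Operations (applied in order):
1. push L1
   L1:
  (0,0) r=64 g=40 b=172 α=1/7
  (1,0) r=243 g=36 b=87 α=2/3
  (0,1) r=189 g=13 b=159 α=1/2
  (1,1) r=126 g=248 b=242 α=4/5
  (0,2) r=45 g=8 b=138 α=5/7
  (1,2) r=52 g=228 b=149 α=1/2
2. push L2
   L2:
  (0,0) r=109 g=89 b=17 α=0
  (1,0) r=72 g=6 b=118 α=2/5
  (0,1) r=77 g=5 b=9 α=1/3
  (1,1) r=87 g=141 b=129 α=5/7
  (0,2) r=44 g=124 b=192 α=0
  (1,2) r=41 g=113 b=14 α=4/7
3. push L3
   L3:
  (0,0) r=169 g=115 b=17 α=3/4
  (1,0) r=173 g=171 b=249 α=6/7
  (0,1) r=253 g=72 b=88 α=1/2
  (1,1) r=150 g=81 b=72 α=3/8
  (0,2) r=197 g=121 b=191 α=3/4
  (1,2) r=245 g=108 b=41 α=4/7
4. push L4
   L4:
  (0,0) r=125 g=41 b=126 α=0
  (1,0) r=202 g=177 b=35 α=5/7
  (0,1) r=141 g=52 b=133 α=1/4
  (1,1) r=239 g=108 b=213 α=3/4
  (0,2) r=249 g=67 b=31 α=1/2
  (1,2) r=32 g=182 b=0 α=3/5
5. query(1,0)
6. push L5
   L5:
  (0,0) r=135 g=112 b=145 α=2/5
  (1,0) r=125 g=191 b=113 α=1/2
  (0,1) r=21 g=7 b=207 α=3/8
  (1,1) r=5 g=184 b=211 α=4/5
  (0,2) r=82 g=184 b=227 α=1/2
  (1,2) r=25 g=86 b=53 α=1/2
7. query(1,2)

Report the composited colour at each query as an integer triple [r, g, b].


at x=1,y=0 over L1,L2,L3,L4:
+L1 (α=2/3) → [162, 24, 58]
+L2 (α=2/5) → [126, 84/5, 82]
+L3 (α=6/7) → [1164/7, 5214/35, 1576/7]
+L4 (α=5/7) → [9398/49, 41403/245, 4377/49]
rounded: [192, 169, 89]

at x=1,y=2 over L1,L2,L3,L4,L5:
L1 α=1/2: [26, 114, 149/2]
L2 α=4/7: [242/7, 794/7, 559/14]
L3 α=4/7: [7586/49, 5406/49, 3973/98]
L4 α=3/5: [19876/245, 37566/245, 3973/245]
L5 α=1/2: [26001/490, 29318/245, 8479/245]
= [53, 120, 35]


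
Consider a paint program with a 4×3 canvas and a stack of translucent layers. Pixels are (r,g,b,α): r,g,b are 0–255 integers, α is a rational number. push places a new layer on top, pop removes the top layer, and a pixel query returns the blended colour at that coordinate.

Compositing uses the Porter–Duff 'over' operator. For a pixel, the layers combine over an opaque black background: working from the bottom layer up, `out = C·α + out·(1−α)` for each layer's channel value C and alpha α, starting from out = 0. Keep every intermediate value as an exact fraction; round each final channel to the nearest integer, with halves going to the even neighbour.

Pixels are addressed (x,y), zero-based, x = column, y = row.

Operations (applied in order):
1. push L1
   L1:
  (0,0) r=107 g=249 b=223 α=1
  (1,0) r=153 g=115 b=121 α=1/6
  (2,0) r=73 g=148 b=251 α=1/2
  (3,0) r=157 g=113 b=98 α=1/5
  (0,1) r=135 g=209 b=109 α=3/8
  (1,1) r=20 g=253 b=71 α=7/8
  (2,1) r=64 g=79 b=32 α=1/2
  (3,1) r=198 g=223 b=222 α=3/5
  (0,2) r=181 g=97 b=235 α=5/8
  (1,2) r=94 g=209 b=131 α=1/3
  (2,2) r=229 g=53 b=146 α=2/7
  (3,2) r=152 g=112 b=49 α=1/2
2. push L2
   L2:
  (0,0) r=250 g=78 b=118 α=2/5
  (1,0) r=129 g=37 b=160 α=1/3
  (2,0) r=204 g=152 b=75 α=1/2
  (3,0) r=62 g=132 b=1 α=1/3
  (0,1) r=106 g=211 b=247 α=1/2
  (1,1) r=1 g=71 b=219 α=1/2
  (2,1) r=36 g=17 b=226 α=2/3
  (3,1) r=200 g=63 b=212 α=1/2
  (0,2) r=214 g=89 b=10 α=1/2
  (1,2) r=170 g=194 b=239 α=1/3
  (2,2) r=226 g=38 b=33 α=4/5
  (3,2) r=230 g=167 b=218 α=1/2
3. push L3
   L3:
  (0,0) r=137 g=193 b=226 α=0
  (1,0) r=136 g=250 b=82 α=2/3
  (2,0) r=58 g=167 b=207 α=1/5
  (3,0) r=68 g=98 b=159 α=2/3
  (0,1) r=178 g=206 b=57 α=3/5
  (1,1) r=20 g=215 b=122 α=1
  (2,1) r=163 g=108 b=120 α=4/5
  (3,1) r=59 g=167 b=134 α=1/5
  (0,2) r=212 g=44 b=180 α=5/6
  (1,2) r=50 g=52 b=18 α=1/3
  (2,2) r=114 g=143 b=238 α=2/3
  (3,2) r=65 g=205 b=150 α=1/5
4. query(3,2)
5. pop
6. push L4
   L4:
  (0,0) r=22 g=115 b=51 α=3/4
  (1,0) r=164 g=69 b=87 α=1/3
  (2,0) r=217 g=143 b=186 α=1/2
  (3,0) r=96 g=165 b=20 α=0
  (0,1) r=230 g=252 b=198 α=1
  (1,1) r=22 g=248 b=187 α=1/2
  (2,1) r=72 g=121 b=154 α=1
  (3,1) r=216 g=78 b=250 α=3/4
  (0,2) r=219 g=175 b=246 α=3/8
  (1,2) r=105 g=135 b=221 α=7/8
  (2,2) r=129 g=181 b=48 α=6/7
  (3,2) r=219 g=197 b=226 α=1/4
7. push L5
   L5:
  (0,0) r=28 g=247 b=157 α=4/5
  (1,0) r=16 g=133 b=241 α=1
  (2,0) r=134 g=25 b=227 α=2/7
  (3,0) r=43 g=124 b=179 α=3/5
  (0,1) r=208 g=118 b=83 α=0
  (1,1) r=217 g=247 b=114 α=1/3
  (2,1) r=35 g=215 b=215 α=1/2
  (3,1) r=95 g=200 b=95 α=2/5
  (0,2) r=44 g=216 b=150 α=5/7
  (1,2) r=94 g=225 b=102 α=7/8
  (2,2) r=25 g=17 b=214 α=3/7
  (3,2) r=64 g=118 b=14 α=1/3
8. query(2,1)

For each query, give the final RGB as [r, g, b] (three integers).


at x=3,y=2 over L1,L2,L3:
+L1 (α=1/2) → [76, 56, 49/2]
+L2 (α=1/2) → [153, 223/2, 485/4]
+L3 (α=1/5) → [677/5, 651/5, 127]
→ [135, 130, 127]

(2,1) stack=L1,L2,L4,L5; from [0,0,0]:
after L1 α=1/2: [32, 79/2, 16]
after L2 α=2/3: [104/3, 49/2, 156]
after L4 α=1: [72, 121, 154]
after L5 α=1/2: [107/2, 168, 369/2]
→ [54, 168, 184]


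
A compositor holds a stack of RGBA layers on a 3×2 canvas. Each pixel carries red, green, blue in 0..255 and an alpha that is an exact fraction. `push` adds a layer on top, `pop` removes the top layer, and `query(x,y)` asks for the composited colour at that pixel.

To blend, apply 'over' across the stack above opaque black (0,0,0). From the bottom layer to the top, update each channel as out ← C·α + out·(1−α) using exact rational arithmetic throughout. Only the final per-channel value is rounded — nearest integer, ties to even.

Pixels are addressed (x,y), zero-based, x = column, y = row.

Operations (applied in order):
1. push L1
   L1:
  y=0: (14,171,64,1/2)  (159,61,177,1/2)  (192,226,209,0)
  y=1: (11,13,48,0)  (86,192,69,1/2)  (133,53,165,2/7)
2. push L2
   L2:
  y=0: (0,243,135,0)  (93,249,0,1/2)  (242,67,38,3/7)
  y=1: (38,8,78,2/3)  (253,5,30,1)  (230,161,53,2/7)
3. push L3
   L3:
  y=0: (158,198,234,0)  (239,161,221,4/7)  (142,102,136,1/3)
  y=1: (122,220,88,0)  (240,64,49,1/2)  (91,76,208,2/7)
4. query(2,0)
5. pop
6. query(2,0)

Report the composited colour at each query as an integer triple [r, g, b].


(2,0) stack=L1,L2,L3; from [0,0,0]:
+L1 (α=0) → [0, 0, 0]
+L2 (α=3/7) → [726/7, 201/7, 114/7]
+L3 (α=1/3) → [2446/21, 372/7, 1180/21]
= [116, 53, 56]

at x=2,y=0 over L1,L2:
after L1 α=0: [0, 0, 0]
after L2 α=3/7: [726/7, 201/7, 114/7]
→ [104, 29, 16]


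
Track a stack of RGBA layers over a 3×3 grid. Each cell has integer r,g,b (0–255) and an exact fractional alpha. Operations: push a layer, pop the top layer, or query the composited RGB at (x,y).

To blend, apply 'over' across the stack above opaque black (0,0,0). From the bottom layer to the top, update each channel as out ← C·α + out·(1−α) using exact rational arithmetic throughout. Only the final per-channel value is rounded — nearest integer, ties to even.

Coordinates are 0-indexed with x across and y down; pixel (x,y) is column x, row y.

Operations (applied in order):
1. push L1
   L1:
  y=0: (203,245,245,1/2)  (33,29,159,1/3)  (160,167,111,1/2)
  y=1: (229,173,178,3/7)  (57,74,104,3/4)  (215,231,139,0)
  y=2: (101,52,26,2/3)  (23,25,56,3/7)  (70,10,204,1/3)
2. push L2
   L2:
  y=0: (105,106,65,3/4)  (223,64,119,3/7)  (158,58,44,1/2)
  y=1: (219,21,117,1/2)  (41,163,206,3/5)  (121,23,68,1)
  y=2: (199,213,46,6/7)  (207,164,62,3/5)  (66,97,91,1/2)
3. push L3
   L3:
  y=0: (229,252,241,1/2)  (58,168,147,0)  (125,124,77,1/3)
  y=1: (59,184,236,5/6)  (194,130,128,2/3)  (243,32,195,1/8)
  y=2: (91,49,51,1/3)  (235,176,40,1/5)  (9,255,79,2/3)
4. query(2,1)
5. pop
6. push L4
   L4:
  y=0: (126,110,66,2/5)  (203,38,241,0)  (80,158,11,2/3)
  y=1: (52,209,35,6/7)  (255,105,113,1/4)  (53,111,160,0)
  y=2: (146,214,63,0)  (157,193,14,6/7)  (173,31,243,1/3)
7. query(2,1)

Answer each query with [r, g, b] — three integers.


(2,1) stack=L1,L2,L3; from [0,0,0]:
after L1 α=0: [0, 0, 0]
after L2 α=1: [121, 23, 68]
after L3 α=1/8: [545/4, 193/8, 671/8]
→ [136, 24, 84]

(2,1) stack=L1,L2,L4; from [0,0,0]:
+L1 (α=0) → [0, 0, 0]
+L2 (α=1) → [121, 23, 68]
+L4 (α=0) → [121, 23, 68]
rounded: [121, 23, 68]


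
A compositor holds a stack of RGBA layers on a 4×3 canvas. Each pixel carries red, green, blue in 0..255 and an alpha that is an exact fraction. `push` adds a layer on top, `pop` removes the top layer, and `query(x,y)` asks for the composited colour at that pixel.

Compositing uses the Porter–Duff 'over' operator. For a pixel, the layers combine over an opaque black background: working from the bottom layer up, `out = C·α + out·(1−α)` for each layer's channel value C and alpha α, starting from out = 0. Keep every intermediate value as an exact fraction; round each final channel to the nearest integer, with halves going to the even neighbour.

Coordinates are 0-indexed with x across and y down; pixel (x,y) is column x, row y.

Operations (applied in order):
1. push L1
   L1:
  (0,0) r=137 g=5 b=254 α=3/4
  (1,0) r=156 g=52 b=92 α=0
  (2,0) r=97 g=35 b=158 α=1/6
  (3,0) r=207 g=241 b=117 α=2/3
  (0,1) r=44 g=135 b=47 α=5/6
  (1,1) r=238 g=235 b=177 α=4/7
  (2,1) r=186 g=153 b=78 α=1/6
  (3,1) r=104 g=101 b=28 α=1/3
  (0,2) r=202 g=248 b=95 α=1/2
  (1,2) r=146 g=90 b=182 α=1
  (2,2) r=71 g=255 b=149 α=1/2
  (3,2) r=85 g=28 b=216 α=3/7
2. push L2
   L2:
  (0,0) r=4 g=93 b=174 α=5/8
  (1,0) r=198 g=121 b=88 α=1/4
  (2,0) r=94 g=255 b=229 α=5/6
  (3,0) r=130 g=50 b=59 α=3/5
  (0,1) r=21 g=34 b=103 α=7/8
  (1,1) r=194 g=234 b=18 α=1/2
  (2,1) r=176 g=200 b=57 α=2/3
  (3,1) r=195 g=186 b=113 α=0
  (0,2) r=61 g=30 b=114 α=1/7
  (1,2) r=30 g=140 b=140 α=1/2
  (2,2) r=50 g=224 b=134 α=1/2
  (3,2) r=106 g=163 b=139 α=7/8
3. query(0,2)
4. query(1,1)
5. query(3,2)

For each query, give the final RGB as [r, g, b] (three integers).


at x=0,y=2 over L1,L2:
L1 α=1/2: [101, 124, 95/2]
L2 α=1/7: [667/7, 774/7, 57]
rounded: [95, 111, 57]

query (1,1) [L1,L2] — begin 0,0,0
after L1 α=4/7: [136, 940/7, 708/7]
after L2 α=1/2: [165, 1289/7, 417/7]
→ [165, 184, 60]

query (3,2) [L1,L2] — begin 0,0,0
+L1 (α=3/7) → [255/7, 12, 648/7]
+L2 (α=7/8) → [5449/56, 1153/8, 7459/56]
rounded: [97, 144, 133]


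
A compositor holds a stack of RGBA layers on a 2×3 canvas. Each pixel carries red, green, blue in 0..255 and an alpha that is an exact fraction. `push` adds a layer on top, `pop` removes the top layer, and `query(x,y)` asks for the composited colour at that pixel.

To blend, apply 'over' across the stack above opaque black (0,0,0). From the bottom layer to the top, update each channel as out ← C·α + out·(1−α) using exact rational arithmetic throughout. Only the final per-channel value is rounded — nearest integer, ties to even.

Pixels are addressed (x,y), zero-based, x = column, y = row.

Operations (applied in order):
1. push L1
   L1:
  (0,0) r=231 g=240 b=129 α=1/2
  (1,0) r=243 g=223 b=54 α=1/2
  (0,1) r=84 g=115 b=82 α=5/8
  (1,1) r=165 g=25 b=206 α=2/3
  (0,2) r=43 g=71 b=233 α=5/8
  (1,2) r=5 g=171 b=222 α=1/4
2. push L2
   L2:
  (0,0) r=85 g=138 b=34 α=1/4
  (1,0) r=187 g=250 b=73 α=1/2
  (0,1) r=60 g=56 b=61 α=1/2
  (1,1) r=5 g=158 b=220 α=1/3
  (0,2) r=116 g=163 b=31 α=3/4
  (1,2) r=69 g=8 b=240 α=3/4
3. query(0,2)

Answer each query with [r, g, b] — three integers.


at x=0,y=2 over L1,L2:
+L1 (α=5/8) → [215/8, 355/8, 1165/8]
+L2 (α=3/4) → [2999/32, 4267/32, 1909/32]
= [94, 133, 60]


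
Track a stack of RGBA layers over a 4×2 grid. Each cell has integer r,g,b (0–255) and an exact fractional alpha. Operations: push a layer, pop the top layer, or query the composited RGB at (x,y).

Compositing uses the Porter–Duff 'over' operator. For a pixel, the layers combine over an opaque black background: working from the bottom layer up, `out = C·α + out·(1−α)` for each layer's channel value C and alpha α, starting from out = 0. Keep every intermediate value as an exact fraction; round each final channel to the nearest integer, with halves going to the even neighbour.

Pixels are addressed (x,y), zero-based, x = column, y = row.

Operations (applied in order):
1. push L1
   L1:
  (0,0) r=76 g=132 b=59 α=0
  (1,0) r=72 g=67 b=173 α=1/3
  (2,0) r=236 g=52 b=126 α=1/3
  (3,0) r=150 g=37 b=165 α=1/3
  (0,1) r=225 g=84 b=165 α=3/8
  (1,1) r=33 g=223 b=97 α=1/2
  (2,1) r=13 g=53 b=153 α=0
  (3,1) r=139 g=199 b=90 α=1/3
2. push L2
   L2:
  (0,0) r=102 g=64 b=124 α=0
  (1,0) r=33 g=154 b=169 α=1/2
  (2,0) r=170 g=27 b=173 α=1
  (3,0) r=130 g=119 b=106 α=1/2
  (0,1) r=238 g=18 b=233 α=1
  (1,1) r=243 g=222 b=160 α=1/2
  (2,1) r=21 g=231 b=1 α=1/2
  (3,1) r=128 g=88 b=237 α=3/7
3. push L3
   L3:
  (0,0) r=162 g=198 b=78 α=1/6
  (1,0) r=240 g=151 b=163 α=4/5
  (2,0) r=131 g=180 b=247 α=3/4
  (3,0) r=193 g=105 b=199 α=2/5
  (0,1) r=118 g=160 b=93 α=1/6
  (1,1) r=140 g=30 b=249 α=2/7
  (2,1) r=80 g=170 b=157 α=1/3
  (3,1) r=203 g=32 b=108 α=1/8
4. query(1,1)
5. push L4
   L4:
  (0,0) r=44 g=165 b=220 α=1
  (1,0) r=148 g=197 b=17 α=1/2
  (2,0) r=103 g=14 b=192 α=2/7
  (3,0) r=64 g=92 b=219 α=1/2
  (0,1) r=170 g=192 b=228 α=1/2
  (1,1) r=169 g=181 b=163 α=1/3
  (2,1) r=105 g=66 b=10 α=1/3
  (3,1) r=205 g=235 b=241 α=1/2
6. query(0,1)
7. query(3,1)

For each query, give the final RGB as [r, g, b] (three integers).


at x=1,y=1 over L1,L2,L3:
L1 α=1/2: [33/2, 223/2, 97/2]
L2 α=1/2: [519/4, 667/4, 417/4]
L3 α=2/7: [3715/28, 3575/28, 4077/28]
→ [133, 128, 146]

at x=0,y=1 over L1,L2,L3,L4:
after L1 α=3/8: [675/8, 63/2, 495/8]
after L2 α=1: [238, 18, 233]
after L3 α=1/6: [218, 125/3, 629/3]
after L4 α=1/2: [194, 701/6, 1313/6]
rounded: [194, 117, 219]

query (3,1) [L1,L2,L3,L4] — begin 0,0,0
L1 α=1/3: [139/3, 199/3, 30]
L2 α=3/7: [244/3, 1588/21, 831/7]
L3 α=1/8: [2317/24, 421/6, 939/8]
L4 α=1/2: [7237/48, 1831/12, 2867/16]
rounded: [151, 153, 179]


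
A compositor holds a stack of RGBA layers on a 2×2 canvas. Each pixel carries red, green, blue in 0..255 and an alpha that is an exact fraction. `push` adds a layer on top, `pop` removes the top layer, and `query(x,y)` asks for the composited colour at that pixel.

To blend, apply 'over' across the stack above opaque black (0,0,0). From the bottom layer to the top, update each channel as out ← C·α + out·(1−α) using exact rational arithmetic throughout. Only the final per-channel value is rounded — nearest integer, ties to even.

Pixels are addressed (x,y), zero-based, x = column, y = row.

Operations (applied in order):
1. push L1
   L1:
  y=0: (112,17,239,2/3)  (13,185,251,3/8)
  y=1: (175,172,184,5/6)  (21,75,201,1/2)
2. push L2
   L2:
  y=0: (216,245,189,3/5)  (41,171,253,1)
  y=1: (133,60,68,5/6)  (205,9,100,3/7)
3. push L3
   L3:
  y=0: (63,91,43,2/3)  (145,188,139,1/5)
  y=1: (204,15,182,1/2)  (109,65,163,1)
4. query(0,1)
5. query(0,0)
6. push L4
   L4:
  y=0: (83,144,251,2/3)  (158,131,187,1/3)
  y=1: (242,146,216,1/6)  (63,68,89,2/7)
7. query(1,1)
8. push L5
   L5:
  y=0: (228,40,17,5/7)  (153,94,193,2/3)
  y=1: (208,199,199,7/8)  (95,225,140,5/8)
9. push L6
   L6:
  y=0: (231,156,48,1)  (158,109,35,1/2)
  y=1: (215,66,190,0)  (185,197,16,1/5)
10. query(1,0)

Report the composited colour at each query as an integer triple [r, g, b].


query (0,1) [L1,L2,L3] — begin 0,0,0
after L1 α=5/6: [875/6, 430/3, 460/3]
after L2 α=5/6: [4865/36, 665/9, 740/9]
after L3 α=1/2: [12209/72, 400/9, 1189/9]
→ [170, 44, 132]

query (0,0) [L1,L2,L3] — begin 0,0,0
after L1 α=2/3: [224/3, 34/3, 478/3]
after L2 α=3/5: [2392/15, 2273/15, 2657/15]
after L3 α=2/3: [4282/45, 5003/45, 3947/45]
= [95, 111, 88]

at x=1,y=1 over L1,L2,L3,L4:
after L1 α=1/2: [21/2, 75/2, 201/2]
after L2 α=3/7: [657/7, 177/7, 702/7]
after L3 α=1: [109, 65, 163]
after L4 α=2/7: [671/7, 461/7, 993/7]
= [96, 66, 142]

at x=1,y=0 over L1,L2,L3,L4,L5,L6:
L1 α=3/8: [39/8, 555/8, 753/8]
L2 α=1: [41, 171, 253]
L3 α=1/5: [309/5, 872/5, 1151/5]
L4 α=1/3: [1408/15, 2399/15, 1079/5]
L5 α=2/3: [5998/45, 5219/45, 1003/5]
L6 α=1/2: [6554/45, 5062/45, 589/5]
→ [146, 112, 118]


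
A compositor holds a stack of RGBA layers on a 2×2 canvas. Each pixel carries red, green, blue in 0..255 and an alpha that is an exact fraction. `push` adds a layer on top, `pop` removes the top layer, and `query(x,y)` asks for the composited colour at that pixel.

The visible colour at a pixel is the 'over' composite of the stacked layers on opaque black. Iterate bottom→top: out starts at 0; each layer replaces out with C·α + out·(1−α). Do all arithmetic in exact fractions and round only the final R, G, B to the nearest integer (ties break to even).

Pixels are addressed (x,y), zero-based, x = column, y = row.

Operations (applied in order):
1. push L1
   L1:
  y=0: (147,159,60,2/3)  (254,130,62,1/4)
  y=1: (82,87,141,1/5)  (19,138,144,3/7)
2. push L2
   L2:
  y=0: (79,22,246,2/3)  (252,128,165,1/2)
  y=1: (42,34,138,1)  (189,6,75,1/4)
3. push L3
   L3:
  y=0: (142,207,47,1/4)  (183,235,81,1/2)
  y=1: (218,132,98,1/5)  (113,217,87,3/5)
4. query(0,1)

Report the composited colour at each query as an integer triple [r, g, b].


query (0,1) [L1,L2,L3] — begin 0,0,0
after L1 α=1/5: [82/5, 87/5, 141/5]
after L2 α=1: [42, 34, 138]
after L3 α=1/5: [386/5, 268/5, 130]
= [77, 54, 130]


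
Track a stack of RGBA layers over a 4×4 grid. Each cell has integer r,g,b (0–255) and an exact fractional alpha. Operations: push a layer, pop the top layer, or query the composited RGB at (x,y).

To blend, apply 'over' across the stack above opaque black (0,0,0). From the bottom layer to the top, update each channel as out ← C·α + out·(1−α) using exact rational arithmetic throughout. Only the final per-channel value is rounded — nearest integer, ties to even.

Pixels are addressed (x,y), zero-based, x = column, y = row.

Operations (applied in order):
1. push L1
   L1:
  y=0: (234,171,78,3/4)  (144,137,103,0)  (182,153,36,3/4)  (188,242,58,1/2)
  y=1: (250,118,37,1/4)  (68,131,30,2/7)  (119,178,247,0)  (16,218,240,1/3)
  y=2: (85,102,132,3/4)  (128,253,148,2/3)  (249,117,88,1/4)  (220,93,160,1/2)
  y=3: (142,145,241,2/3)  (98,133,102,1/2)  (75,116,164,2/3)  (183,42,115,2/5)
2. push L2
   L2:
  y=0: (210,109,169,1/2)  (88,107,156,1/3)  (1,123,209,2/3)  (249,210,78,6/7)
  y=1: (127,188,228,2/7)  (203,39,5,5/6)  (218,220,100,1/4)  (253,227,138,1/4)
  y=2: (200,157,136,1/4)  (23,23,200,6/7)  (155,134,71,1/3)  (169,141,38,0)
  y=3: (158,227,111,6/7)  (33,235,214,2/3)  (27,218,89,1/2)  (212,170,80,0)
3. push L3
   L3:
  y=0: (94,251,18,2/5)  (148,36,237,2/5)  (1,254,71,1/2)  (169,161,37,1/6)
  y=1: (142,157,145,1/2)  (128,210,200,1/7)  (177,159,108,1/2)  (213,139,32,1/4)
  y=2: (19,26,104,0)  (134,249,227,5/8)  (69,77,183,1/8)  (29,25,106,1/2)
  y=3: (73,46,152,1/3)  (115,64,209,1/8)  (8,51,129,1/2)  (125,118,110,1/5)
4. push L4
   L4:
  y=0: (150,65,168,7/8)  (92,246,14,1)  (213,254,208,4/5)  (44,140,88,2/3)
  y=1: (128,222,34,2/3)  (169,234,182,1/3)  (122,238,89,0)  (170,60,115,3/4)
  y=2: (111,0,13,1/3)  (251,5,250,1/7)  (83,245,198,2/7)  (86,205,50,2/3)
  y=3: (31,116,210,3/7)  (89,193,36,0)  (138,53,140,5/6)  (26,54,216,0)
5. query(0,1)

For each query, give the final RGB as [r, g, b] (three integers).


query (0,1) [L1,L2,L3,L4] — begin 0,0,0
after L1 α=1/4: [125/2, 59/2, 37/4]
after L2 α=2/7: [1133/14, 1047/14, 287/4]
after L3 α=1/2: [3121/28, 3245/28, 867/8]
after L4 α=2/3: [10289/84, 15677/84, 1411/24]
rounded: [122, 187, 59]


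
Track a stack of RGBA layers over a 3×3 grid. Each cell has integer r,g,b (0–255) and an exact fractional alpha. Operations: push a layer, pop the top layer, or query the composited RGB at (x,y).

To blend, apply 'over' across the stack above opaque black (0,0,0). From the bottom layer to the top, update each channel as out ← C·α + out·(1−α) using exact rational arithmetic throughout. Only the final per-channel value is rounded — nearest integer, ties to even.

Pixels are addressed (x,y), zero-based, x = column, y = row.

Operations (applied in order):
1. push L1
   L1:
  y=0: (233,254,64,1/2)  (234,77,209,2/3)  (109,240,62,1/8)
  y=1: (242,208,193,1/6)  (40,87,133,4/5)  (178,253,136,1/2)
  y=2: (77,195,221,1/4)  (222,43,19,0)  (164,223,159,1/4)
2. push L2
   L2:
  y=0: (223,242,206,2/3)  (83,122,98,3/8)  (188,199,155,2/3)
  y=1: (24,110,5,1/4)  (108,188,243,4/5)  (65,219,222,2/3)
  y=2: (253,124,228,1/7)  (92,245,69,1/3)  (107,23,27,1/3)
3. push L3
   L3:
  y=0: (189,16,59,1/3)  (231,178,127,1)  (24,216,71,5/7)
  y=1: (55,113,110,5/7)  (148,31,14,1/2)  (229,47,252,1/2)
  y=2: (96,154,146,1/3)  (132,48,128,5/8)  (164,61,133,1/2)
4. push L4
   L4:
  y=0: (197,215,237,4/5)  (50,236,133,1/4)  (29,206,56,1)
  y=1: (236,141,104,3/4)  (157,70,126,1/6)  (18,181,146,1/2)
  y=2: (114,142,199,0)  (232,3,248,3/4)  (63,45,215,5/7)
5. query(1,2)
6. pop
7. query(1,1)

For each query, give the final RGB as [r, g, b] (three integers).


(1,2) stack=L1,L2,L3,L4; from [0,0,0]:
L1 α=0: [0, 0, 0]
L2 α=1/3: [92/3, 245/3, 23]
L3 α=5/8: [94, 485/8, 709/8]
L4 α=3/4: [395/2, 557/32, 6661/32]
→ [198, 17, 208]

(1,1) stack=L1,L2,L3; from [0,0,0]:
after L1 α=4/5: [32, 348/5, 532/5]
after L2 α=4/5: [464/5, 4108/25, 5392/25]
after L3 α=1/2: [602/5, 4883/50, 2871/25]
→ [120, 98, 115]


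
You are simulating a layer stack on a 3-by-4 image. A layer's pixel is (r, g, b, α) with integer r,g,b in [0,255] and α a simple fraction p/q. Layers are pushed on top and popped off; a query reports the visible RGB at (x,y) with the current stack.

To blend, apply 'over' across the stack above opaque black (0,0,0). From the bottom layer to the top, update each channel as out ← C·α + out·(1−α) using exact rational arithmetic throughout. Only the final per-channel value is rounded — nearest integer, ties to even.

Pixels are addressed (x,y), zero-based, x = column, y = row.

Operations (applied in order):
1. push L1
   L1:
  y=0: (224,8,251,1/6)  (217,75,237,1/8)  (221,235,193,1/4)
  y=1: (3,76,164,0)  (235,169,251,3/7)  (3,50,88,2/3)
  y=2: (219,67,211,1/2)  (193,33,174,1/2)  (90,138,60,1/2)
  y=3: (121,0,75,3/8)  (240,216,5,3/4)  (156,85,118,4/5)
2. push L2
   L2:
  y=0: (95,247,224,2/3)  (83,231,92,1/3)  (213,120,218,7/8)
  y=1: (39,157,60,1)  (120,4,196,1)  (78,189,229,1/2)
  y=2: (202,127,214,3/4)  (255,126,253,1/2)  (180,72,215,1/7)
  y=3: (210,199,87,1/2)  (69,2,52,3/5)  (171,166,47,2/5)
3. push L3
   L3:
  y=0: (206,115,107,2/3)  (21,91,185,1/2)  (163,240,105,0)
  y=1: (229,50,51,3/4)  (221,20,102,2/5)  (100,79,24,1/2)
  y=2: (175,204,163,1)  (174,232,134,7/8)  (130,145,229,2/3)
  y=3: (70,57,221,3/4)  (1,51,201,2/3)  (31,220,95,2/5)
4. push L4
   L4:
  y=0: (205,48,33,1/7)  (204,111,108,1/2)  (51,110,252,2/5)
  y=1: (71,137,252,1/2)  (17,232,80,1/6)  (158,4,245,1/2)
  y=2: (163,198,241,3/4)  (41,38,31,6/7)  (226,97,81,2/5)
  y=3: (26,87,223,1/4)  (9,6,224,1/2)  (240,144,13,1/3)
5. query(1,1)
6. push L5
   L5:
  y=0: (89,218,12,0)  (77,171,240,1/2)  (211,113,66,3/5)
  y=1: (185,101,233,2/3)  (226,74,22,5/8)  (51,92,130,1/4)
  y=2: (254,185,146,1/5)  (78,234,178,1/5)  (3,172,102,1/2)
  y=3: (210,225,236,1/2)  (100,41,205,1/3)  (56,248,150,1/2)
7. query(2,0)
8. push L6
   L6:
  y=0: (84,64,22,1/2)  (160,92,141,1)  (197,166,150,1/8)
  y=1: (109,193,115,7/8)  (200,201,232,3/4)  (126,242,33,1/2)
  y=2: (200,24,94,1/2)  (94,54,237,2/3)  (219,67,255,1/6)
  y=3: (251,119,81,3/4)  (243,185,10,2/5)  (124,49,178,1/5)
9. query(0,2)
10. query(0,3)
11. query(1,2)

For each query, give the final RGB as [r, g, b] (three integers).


(1,1) stack=L1,L2,L3,L4; from [0,0,0]:
after L1 α=3/7: [705/7, 507/7, 753/7]
after L2 α=1: [120, 4, 196]
after L3 α=2/5: [802/5, 52/5, 792/5]
after L4 α=1/6: [273/2, 142/3, 436/3]
= [136, 47, 145]

(2,0) stack=L1,L2,L3,L4,L5; from [0,0,0]:
after L1 α=1/4: [221/4, 235/4, 193/4]
after L2 α=7/8: [6185/32, 3595/32, 6297/32]
after L3 α=0: [6185/32, 3595/32, 6297/32]
after L4 α=2/5: [21819/160, 3565/32, 35019/160]
after L5 α=3/5: [72459/400, 8989/80, 50859/400]
→ [181, 112, 127]

(0,2) stack=L1,L2,L3,L4,L5,L6; from [0,0,0]:
+L1 (α=1/2) → [219/2, 67/2, 211/2]
+L2 (α=3/4) → [1431/8, 829/8, 1495/8]
+L3 (α=1) → [175, 204, 163]
+L4 (α=3/4) → [166, 399/2, 443/2]
+L5 (α=1/5) → [918/5, 983/5, 1032/5]
+L6 (α=1/2) → [959/5, 1103/10, 751/5]
→ [192, 110, 150]

query (0,3) [L1,L2,L3,L4,L5,L6] — begin 0,0,0
+L1 (α=3/8) → [363/8, 0, 225/8]
+L2 (α=1/2) → [2043/16, 199/2, 921/16]
+L3 (α=3/4) → [5403/64, 541/8, 11529/64]
+L4 (α=1/4) → [17873/256, 2319/32, 48859/256]
+L5 (α=1/2) → [71633/512, 9519/64, 109275/512]
+L6 (α=3/4) → [457169/2048, 32367/256, 233691/2048]
→ [223, 126, 114]

at x=1,y=2 over L1,L2,L3,L4,L5,L6:
+L1 (α=1/2) → [193/2, 33/2, 87]
+L2 (α=1/2) → [703/4, 285/4, 170]
+L3 (α=7/8) → [5575/32, 6781/32, 277/2]
+L4 (α=6/7) → [1921/32, 2011/32, 649/14]
+L5 (α=1/5) → [509/8, 3883/40, 2544/35]
+L6 (α=2/3) → [671/8, 8203/120, 6378/35]
rounded: [84, 68, 182]


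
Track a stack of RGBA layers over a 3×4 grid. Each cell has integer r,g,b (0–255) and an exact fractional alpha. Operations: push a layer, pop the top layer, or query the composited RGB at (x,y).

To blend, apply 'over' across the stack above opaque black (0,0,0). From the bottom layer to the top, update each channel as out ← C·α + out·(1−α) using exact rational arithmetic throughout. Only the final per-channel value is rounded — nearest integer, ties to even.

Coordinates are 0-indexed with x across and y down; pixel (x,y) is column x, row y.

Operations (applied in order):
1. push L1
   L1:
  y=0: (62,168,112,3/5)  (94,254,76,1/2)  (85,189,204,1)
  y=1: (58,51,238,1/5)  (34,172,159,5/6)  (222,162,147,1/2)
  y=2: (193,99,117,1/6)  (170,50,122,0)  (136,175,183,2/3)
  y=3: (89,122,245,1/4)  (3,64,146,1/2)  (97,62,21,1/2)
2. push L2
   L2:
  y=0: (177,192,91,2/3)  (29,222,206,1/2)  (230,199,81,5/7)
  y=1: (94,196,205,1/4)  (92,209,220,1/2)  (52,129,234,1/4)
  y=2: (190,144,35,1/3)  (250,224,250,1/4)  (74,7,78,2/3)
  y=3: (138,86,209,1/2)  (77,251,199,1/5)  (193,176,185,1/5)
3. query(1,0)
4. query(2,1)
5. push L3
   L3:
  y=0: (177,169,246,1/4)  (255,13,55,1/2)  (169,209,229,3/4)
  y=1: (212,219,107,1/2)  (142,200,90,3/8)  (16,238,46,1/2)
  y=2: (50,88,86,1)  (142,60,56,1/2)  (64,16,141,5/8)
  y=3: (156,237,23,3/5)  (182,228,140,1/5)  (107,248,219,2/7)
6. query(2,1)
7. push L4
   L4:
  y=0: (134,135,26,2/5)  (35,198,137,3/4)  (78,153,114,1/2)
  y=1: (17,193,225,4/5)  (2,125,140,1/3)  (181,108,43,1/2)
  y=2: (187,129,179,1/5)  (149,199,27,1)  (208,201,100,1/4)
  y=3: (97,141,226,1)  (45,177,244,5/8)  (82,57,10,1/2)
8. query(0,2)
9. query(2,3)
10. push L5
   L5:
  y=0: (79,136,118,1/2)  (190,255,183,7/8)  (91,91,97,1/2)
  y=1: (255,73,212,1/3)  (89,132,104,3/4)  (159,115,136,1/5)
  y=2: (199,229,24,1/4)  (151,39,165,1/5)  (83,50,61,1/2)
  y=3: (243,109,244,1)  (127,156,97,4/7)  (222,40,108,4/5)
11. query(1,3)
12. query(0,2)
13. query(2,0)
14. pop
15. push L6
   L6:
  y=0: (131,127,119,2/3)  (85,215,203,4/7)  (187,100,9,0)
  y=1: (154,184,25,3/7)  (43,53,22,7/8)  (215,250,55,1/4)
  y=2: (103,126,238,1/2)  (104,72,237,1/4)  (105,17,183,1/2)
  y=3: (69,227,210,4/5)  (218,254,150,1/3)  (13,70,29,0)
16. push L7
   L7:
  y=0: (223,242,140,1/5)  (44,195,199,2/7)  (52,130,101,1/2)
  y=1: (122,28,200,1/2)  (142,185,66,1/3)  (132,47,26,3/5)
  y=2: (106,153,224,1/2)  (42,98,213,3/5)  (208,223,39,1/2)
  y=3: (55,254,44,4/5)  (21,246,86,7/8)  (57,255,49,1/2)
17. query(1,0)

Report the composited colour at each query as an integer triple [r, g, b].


(1,0) stack=L1,L2; from [0,0,0]:
L1 α=1/2: [47, 127, 38]
L2 α=1/2: [38, 349/2, 122]
rounded: [38, 174, 122]

query (2,1) [L1,L2] — begin 0,0,0
L1 α=1/2: [111, 81, 147/2]
L2 α=1/4: [385/4, 93, 909/8]
→ [96, 93, 114]

at x=2,y=1 over L1,L2,L3:
after L1 α=1/2: [111, 81, 147/2]
after L2 α=1/4: [385/4, 93, 909/8]
after L3 α=1/2: [449/8, 331/2, 1277/16]
rounded: [56, 166, 80]

at x=0,y=2 over L1,L2,L3,L4:
after L1 α=1/6: [193/6, 33/2, 39/2]
after L2 α=1/3: [763/9, 59, 74/3]
after L3 α=1: [50, 88, 86]
after L4 α=1/5: [387/5, 481/5, 523/5]
→ [77, 96, 105]

(2,3) stack=L1,L2,L3,L4; from [0,0,0]:
+L1 (α=1/2) → [97/2, 31, 21/2]
+L2 (α=1/5) → [387/5, 60, 227/5]
+L3 (α=2/7) → [601/7, 796/7, 95]
+L4 (α=1/2) → [1175/14, 1195/14, 105/2]
rounded: [84, 85, 52]

query (1,3) [L1,L2,L3,L4,L5] — begin 0,0,0
L1 α=1/2: [3/2, 32, 73]
L2 α=1/5: [83/5, 379/5, 491/5]
L3 α=1/5: [1242/25, 2656/25, 2664/25]
L4 α=5/8: [9351/200, 30093/200, 9623/50]
L5 α=4/7: [129653/1400, 215079/1400, 48269/350]
→ [93, 154, 138]

at x=0,y=2 over L1,L2,L3,L4,L5:
L1 α=1/6: [193/6, 33/2, 39/2]
L2 α=1/3: [763/9, 59, 74/3]
L3 α=1: [50, 88, 86]
L4 α=1/5: [387/5, 481/5, 523/5]
L5 α=1/4: [539/5, 647/5, 1689/20]
= [108, 129, 84]

at x=2,y=0 over L1,L2,L3,L4,L5:
L1 α=1: [85, 189, 204]
L2 α=5/7: [1320/7, 1373/7, 813/7]
L3 α=3/4: [4869/28, 2881/14, 2811/14]
L4 α=1/2: [7053/56, 5023/28, 4407/28]
L5 α=1/2: [12149/112, 7571/56, 7123/56]
rounded: [108, 135, 127]

at x=1,y=0 over L1,L2,L3,L4,L6,L7:
after L1 α=1/2: [47, 127, 38]
after L2 α=1/2: [38, 349/2, 122]
after L3 α=1/2: [293/2, 375/4, 177/2]
after L4 α=3/4: [503/8, 2751/16, 999/8]
after L6 α=4/7: [4229/56, 22013/112, 9493/56]
after L7 α=2/7: [26073/392, 153745/784, 69753/392]
rounded: [67, 196, 178]
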